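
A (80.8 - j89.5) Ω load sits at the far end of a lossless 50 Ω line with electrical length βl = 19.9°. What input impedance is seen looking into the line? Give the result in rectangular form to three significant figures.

Z_in ≈ 29.9 − j53.9 Ω

tan(βl) = tan(19.9°) = 0.362
Z_in = Z_0·(Z_L + jZ_0·tanβl)/(Z_0 + jZ_L·tanβl)
     = 50·(80.8 − j71.4)/(82.4 + j29.2)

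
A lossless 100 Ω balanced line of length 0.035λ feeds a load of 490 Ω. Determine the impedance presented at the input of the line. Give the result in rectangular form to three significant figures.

Z_in ≈ 234 − j234 Ω

βl = 2π × 0.035 = 12.6°
tan(βl) = tan(12.6°) = 0.224
Z_in = Z_0·(Z_L + jZ_0·tanβl)/(Z_0 + jZ_L·tanβl)
     = 100·(490 + j22.4)/(100 + j110)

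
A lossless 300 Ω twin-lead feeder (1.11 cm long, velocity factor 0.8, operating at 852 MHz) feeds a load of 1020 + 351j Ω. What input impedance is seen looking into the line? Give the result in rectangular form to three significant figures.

λ = v/f = 0.8·c / 852 MHz = 0.282 m
βl = 2π·l/λ = 2π × 0.0394 = 14.2°
tan(βl) = tan(14.2°) = 0.253
Z_in = Z_0·(Z_L + jZ_0·tanβl)/(Z_0 + jZ_L·tanβl)
     = 300·(1020 + j427)/(211 + j258)

Z_in ≈ 879 − j467 Ω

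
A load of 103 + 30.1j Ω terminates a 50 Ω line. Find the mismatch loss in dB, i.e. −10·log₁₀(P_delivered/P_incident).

mismatch loss ≈ 0.72 dB

Γ = (53 + j30.1)/(153 + j30.1), |Γ| = 0.391
|Γ|² = 0.153, so P_del/P_inc = 1 − |Γ|² = 0.847
ML = −10·log₁₀(1 − |Γ|²)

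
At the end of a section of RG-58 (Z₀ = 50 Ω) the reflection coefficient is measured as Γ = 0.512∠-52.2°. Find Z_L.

Z_L = Z_0·(1 + Γ)/(1 − Γ) = 50·(1.31 − j0.405)/(0.686 + j0.405)

Z_L ≈ 58.1 − j63.8 Ω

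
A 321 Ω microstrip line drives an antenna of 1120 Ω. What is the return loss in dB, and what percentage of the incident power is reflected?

Γ = (1120 − 321)/(1120 + 321) = 0.554
RL = −20·log₁₀(0.554) = 5.12 dB
P_refl/P_inc = |Γ|² = 0.307

RL ≈ 5.12 dB; 30.7% of incident power reflected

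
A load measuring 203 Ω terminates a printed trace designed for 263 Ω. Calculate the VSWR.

VSWR ≈ 1.3

For a purely resistive load, VSWR = R_L/Z_0 or Z_0/R_L (whichever > 1) = 263/203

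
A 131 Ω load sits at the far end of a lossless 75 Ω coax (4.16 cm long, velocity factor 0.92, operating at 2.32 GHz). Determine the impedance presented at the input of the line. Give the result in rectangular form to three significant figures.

Z_in ≈ 55.8 + j31.1 Ω

λ = v/f = 0.92·c / 2.32 GHz = 0.119 m
βl = 2π·l/λ = 2π × 0.35 = 126°
tan(βl) = tan(126°) = -1.38
Z_in = Z_0·(Z_L + jZ_0·tanβl)/(Z_0 + jZ_L·tanβl)
     = 75·(131 − j104)/(75 − j181)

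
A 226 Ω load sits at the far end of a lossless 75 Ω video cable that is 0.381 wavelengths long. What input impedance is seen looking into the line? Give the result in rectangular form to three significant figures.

βl = 2π × 0.381 = 137°
tan(βl) = tan(137°) = -0.927
Z_in = Z_0·(Z_L + jZ_0·tanβl)/(Z_0 + jZ_L·tanβl)
     = 75·(226 − j69.5)/(75 − j210)

Z_in ≈ 47.7 + j63.8 Ω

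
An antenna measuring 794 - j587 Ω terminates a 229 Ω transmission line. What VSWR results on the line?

Γ = (Z_L − Z_0)/(Z_L + Z_0) = (565 − j587)/(1023 − j587)
|Γ| = 815/1180 = 0.691
VSWR = (1 + |Γ|)/(1 − |Γ|) = 1.69/0.309

VSWR ≈ 5.47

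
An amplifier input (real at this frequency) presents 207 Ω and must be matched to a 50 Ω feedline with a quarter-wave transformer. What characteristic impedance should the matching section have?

Z_qwt ≈ 102 Ω

Z_qwt = √(Z_0·R_L) = √(50 × 207) = √10350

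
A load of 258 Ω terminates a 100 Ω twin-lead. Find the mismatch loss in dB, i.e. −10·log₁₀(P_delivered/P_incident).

Γ = (258 − 100)/(258 + 100) = 0.441
|Γ|² = 0.195, so P_del/P_inc = 1 − |Γ|² = 0.805
ML = −10·log₁₀(1 − |Γ|²)

mismatch loss ≈ 0.941 dB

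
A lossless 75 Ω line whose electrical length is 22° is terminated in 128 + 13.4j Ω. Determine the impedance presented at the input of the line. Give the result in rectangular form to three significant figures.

tan(βl) = tan(22°) = 0.404
Z_in = Z_0·(Z_L + jZ_0·tanβl)/(Z_0 + jZ_L·tanβl)
     = 75·(128 + j43.7)/(69.6 + j51.7)

Z_in ≈ 111 − j35.7 Ω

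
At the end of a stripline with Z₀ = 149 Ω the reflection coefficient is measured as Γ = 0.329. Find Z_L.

Z_L ≈ 295 Ω

Z_L = Z_0·(1 + Γ)/(1 − Γ) = 149·(1.33)/(0.671)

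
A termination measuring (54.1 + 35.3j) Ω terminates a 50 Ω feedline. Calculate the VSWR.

VSWR ≈ 1.96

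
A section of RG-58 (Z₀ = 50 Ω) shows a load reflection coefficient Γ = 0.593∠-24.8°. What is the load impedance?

Z_L ≈ 118 − j90.4 Ω

Z_L = Z_0·(1 + Γ)/(1 − Γ) = 50·(1.54 − j0.249)/(0.462 + j0.249)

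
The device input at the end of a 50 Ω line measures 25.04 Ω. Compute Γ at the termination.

Γ = (Z_L − Z_0)/(Z_L + Z_0) = (25.04 − 50)/(25.04 + 50) = -24.96/75.04

Γ = -0.333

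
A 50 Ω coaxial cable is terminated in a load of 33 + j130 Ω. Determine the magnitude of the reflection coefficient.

Γ = (Z_L − Z_0)/(Z_L + Z_0) = (-17 + j130)/(83 + j130)
|Γ| = 131/154

|Γ| ≈ 0.85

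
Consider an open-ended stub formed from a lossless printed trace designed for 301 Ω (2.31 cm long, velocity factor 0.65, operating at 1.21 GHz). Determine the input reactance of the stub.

λ = v/f = 0.65·c / 1.21 GHz = 0.161 m
βl = 2π·l/λ = 2π × 0.143 = 51.6°
tan(βl) = 1.26
For an open-ended stub, Z_in = −jZ_0·cot(βl) = −jZ_0/tan(βl)

X_in ≈ -239 Ω (capacitive)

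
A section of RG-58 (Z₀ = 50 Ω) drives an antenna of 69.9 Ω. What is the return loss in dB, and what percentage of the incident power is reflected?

Γ = (69.9 − 50)/(69.9 + 50) = 0.166
RL = −20·log₁₀(0.166) = 15.6 dB
P_refl/P_inc = |Γ|² = 0.0275

RL ≈ 15.6 dB; 2.75% of incident power reflected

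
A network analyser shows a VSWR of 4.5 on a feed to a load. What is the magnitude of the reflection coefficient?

|Γ| ≈ 0.636

|Γ| = (S − 1)/(S + 1) = (4.5 − 1)/(4.5 + 1) = 3.5/5.5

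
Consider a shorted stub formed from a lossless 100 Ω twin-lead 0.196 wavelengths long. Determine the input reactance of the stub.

βl = 2π × 0.196 = 70.6°
tan(βl) = 2.83
For a shorted stub, Z_in = jZ_0·tan(βl)

X_in ≈ 283 Ω (inductive)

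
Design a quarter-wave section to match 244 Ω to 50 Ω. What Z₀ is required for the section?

Z_qwt ≈ 110 Ω

Z_qwt = √(Z_0·R_L) = √(50 × 244) = √12200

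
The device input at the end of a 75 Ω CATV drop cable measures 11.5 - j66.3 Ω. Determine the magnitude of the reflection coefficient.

|Γ| ≈ 0.842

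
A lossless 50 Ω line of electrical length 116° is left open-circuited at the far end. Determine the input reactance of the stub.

X_in ≈ 24.4 Ω (inductive)

tan(βl) = -2.05
For an open-circuited stub, Z_in = −jZ_0·cot(βl) = −jZ_0/tan(βl)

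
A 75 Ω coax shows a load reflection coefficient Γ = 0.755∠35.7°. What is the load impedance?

Z_L = Z_0·(1 + Γ)/(1 − Γ) = 75·(1.61 + j0.441)/(0.387 − j0.441)

Z_L ≈ 93.8 + j192 Ω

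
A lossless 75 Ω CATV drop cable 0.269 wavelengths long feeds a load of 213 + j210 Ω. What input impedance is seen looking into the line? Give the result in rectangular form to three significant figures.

βl = 2π × 0.269 = 96.8°
tan(βl) = tan(96.8°) = -8.34
Z_in = Z_0·(Z_L + jZ_0·tanβl)/(Z_0 + jZ_L·tanβl)
     = 75·(213 − j415)/(1830 − j1780)

Z_in ≈ 13 − j4.39 Ω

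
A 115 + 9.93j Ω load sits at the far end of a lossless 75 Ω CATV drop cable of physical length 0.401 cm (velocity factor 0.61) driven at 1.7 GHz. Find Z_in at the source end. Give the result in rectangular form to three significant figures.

Z_in ≈ 113 − j14.1 Ω

λ = v/f = 0.61·c / 1.7 GHz = 0.108 m
βl = 2π·l/λ = 2π × 0.0373 = 13.4°
tan(βl) = tan(13.4°) = 0.238
Z_in = Z_0·(Z_L + jZ_0·tanβl)/(Z_0 + jZ_L·tanβl)
     = 75·(115 + j27.8)/(72.6 + j27.4)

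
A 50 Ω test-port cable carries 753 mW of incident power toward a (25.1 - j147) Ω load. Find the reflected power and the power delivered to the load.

|Γ| = |(-24.9 − j147)/(75.1 − j147)| = 0.903
|Γ|² = 0.816
P_refl = |Γ|²·P_inc = 614 mW, P_del = (1 − |Γ|²)·P_inc = 139 mW

P_reflected ≈ 614 mW; P_delivered ≈ 139 mW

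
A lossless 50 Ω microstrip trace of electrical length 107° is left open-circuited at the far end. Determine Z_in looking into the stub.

tan(βl) = -3.27
For an open-circuited stub, Z_in = −jZ_0·cot(βl) = −jZ_0/tan(βl)

Z_in ≈ +j15.3 Ω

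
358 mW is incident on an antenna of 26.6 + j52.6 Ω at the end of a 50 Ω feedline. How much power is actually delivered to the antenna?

|Γ| = |(-23.4 + j52.6)/(76.6 + j52.6)| = 0.62
|Γ|² = 0.384
P_refl = |Γ|²·P_inc = 137 mW, P_del = (1 − |Γ|²)·P_inc = 221 mW

P_delivered ≈ 221 mW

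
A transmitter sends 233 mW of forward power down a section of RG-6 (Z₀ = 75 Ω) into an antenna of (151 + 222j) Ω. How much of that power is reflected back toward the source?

P_reflected ≈ 128 mW

|Γ| = |(76 + j222)/(226 + j222)| = 0.741
|Γ|² = 0.549
P_refl = |Γ|²·P_inc = 128 mW, P_del = (1 − |Γ|²)·P_inc = 105 mW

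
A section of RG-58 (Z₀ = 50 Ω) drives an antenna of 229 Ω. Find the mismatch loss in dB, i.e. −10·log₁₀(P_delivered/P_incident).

mismatch loss ≈ 2.3 dB

Γ = (229 − 50)/(229 + 50) = 0.642
|Γ|² = 0.412, so P_del/P_inc = 1 − |Γ|² = 0.588
ML = −10·log₁₀(1 − |Γ|²)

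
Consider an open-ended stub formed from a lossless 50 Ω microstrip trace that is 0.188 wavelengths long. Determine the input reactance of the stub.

X_in ≈ -20.5 Ω (capacitive)

βl = 2π × 0.188 = 67.7°
tan(βl) = 2.44
For an open-ended stub, Z_in = −jZ_0·cot(βl) = −jZ_0/tan(βl)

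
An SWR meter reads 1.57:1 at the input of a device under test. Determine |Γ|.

|Γ| ≈ 0.222

|Γ| = (S − 1)/(S + 1) = (1.57 − 1)/(1.57 + 1) = 0.57/2.57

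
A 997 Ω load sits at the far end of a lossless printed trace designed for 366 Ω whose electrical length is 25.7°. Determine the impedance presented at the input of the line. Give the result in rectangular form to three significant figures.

tan(βl) = tan(25.7°) = 0.481
Z_in = Z_0·(Z_L + jZ_0·tanβl)/(Z_0 + jZ_L·tanβl)
     = 366·(997 + j176)/(366 + j480)

Z_in ≈ 452 − j416 Ω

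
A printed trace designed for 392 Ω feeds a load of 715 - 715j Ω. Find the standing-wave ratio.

Γ = (Z_L − Z_0)/(Z_L + Z_0) = (323 − j715)/(1107 − j715)
|Γ| = 785/1320 = 0.595
VSWR = (1 + |Γ|)/(1 − |Γ|) = 1.6/0.405

VSWR ≈ 3.94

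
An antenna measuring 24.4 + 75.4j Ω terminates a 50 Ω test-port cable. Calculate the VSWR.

VSWR ≈ 7.06

Γ = (Z_L − Z_0)/(Z_L + Z_0) = (-25.6 + j75.4)/(74.4 + j75.4)
|Γ| = 79.6/106 = 0.752
VSWR = (1 + |Γ|)/(1 − |Γ|) = 1.75/0.248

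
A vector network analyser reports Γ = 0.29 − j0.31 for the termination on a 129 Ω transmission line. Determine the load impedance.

Z_L = Z_0·(1 + Γ)/(1 − Γ) = 129·(1.29 − j0.31)/(0.71 + j0.31)

Z_L ≈ 176 − j133 Ω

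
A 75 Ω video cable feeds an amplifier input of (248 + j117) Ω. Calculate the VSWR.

Γ = (Z_L − Z_0)/(Z_L + Z_0) = (173 + j117)/(323 + j117)
|Γ| = 209/344 = 0.608
VSWR = (1 + |Γ|)/(1 − |Γ|) = 1.61/0.392

VSWR ≈ 4.1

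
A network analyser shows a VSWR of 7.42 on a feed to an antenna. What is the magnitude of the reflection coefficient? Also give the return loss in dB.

|Γ| ≈ 0.762; return loss ≈ 2.36 dB

|Γ| = (S − 1)/(S + 1) = (7.42 − 1)/(7.42 + 1) = 6.42/8.42
RL = −20·log₁₀|Γ| = −20·log₁₀(0.762)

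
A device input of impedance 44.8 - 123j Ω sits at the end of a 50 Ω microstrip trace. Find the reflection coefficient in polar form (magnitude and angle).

Γ ≈ 0.793 ∠ -40°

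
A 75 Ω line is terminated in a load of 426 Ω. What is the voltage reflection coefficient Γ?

Γ = 0.701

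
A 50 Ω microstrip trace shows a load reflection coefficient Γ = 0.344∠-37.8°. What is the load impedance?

Z_L ≈ 76.7 − j36.7 Ω

Z_L = Z_0·(1 + Γ)/(1 − Γ) = 50·(1.27 − j0.211)/(0.728 + j0.211)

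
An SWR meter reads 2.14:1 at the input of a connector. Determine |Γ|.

|Γ| = (S − 1)/(S + 1) = (2.14 − 1)/(2.14 + 1) = 1.14/3.14

|Γ| ≈ 0.363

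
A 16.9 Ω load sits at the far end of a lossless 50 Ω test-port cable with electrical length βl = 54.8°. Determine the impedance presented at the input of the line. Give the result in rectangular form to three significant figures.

Z_in ≈ 41.4 + j51.1 Ω

tan(βl) = tan(54.8°) = 1.42
Z_in = Z_0·(Z_L + jZ_0·tanβl)/(Z_0 + jZ_L·tanβl)
     = 50·(16.9 + j70.9)/(50 + j24)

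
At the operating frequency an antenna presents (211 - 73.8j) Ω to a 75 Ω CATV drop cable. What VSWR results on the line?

Γ = (Z_L − Z_0)/(Z_L + Z_0) = (136 − j73.8)/(286 − j73.8)
|Γ| = 155/295 = 0.524
VSWR = (1 + |Γ|)/(1 − |Γ|) = 1.52/0.476

VSWR ≈ 3.2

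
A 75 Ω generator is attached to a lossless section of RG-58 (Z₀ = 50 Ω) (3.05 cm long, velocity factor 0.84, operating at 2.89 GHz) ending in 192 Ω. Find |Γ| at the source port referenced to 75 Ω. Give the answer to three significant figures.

λ = v/f = 0.84·c / 2.89 GHz = 0.0872 m
βl = 2π·l/λ = 2π × 0.35 = 126°
tan(βl) = -1.38
Z_in = Z_0·(Z_L + jZ_0·tanβl)/(Z_0 + jZ_L·tanβl) = 19.2 + j32.6 Ω
Γ_s = (Z_in − Z_s)/(Z_in + Z_s) = (-55.8 + j32.6)/(94.2 + j32.6), |Γ_s| = 0.649

|Γ| ≈ 0.649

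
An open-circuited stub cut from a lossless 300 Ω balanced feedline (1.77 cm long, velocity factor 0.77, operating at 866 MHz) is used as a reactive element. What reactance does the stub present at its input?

X_in ≈ -677 Ω (capacitive)

λ = v/f = 0.77·c / 866 MHz = 0.267 m
βl = 2π·l/λ = 2π × 0.0664 = 23.9°
tan(βl) = 0.443
For an open-circuited stub, Z_in = −jZ_0·cot(βl) = −jZ_0/tan(βl)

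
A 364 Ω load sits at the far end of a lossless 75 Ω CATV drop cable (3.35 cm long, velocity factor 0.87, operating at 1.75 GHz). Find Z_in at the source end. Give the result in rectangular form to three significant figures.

λ = v/f = 0.87·c / 1.75 GHz = 0.149 m
βl = 2π·l/λ = 2π × 0.225 = 80.9°
tan(βl) = tan(80.9°) = 6.22
Z_in = Z_0·(Z_L + jZ_0·tanβl)/(Z_0 + jZ_L·tanβl)
     = 75·(364 + j466)/(75 + j2260)

Z_in ≈ 15.8 − j11.5 Ω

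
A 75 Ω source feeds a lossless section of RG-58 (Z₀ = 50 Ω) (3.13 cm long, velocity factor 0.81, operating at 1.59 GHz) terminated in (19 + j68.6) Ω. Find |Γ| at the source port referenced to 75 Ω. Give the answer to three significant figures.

λ = v/f = 0.81·c / 1.59 GHz = 0.153 m
βl = 2π·l/λ = 2π × 0.205 = 73.7°
tan(βl) = 3.43
Z_in = Z_0·(Z_L + jZ_0·tanβl)/(Z_0 + jZ_L·tanβl) = 15.7 − j59.3 Ω
Γ_s = (Z_in − Z_s)/(Z_in + Z_s) = (-59.3 − j59.3)/(90.7 − j59.3), |Γ_s| = 0.774

|Γ| ≈ 0.774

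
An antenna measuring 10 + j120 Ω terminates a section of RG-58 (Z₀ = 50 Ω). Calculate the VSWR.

Γ = (Z_L − Z_0)/(Z_L + Z_0) = (-40 + j120)/(60 + j120)
|Γ| = 126/134 = 0.943
VSWR = (1 + |Γ|)/(1 − |Γ|) = 1.94/0.0572

VSWR ≈ 34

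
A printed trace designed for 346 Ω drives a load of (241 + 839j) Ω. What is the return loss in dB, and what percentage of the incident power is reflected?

Γ = (-105 + j839)/(587 + j839), |Γ| = 0.826
RL = −20·log₁₀(0.826) = 1.66 dB
P_refl/P_inc = |Γ|² = 0.682

RL ≈ 1.66 dB; 68.2% of incident power reflected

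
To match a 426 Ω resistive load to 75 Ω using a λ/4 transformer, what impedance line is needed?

Z_qwt = √(Z_0·R_L) = √(75 × 426) = √31950

Z_qwt ≈ 179 Ω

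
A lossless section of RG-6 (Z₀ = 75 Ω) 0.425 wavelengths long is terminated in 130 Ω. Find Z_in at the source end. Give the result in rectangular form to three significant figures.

βl = 2π × 0.425 = 153°
tan(βl) = tan(153°) = -0.51
Z_in = Z_0·(Z_L + jZ_0·tanβl)/(Z_0 + jZ_L·tanβl)
     = 75·(130 − j38.2)/(75 − j66.2)

Z_in ≈ 92 + j43 Ω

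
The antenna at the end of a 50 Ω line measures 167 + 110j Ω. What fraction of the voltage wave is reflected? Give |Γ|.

|Γ| ≈ 0.66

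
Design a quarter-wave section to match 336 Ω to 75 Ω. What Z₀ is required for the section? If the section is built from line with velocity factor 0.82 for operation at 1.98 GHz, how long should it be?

Z_qwt ≈ 159 Ω; length ≈ 3.11 cm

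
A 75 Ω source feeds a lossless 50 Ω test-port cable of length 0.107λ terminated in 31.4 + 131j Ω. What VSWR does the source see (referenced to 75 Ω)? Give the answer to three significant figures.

βl = 2π × 0.107 = 38.5°
tan(βl) = 0.796
Z_in = Z_0·(Z_L + jZ_0·tanβl)/(Z_0 + jZ_L·tanβl) = 35.9 − j141 Ω
Γ_s = (Z_in − Z_s)/(Z_in + Z_s) = (-39.1 − j141)/(111 − j141), |Γ_s| = 0.815
VSWR = (1 + |Γ_s|)/(1 − |Γ_s|)

VSWR ≈ 9.83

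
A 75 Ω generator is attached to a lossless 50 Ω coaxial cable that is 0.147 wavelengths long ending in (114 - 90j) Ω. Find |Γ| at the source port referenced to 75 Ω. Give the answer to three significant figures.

βl = 2π × 0.147 = 52.9°
tan(βl) = 1.32
Z_in = Z_0·(Z_L + jZ_0·tanβl)/(Z_0 + jZ_L·tanβl) = 15.3 − j20.7 Ω
Γ_s = (Z_in − Z_s)/(Z_in + Z_s) = (-59.7 − j20.7)/(90.3 − j20.7), |Γ_s| = 0.683

|Γ| ≈ 0.683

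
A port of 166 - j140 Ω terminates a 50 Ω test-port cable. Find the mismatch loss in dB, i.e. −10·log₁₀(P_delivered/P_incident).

mismatch loss ≈ 3 dB

Γ = (116 − j140)/(216 − j140), |Γ| = 0.706
|Γ|² = 0.499, so P_del/P_inc = 1 − |Γ|² = 0.501
ML = −10·log₁₀(1 − |Γ|²)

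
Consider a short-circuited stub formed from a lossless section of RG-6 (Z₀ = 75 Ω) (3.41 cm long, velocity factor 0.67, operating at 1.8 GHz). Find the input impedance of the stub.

Z_in ≈ −j207 Ω

λ = v/f = 0.67·c / 1.8 GHz = 0.112 m
βl = 2π·l/λ = 2π × 0.305 = 110°
tan(βl) = -2.76
For a short-circuited stub, Z_in = jZ_0·tan(βl)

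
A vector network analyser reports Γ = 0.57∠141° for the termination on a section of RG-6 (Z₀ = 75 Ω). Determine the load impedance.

Z_L = Z_0·(1 + Γ)/(1 − Γ) = 75·(0.557 + j0.359)/(1.44 − j0.359)

Z_L ≈ 22.9 + j24.3 Ω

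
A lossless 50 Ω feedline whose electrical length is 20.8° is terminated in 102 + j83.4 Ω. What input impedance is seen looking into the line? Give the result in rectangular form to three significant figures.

Z_in ≈ 159 − j56.5 Ω

tan(βl) = tan(20.8°) = 0.38
Z_in = Z_0·(Z_L + jZ_0·tanβl)/(Z_0 + jZ_L·tanβl)
     = 50·(102 + j102)/(18.3 + j38.7)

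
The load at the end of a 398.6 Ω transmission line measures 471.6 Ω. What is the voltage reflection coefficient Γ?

Γ = 0.0839

Γ = (Z_L − Z_0)/(Z_L + Z_0) = (471.6 − 398.6)/(471.6 + 398.6) = 73/870.2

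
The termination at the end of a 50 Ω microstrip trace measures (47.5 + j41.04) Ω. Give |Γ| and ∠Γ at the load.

Γ = (Z_L − Z_0)/(Z_L + Z_0) = (-2.5 + j41.04)/(97.5 + j41.04)
|Γ| = 41.1/106 = 0.389

Γ ≈ 0.389 ∠ 70.7°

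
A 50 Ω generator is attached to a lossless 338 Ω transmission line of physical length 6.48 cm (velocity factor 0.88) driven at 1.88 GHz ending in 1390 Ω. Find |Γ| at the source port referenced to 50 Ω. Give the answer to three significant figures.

λ = v/f = 0.88·c / 1.88 GHz = 0.14 m
βl = 2π·l/λ = 2π × 0.461 = 166°
tan(βl) = -0.247
Z_in = Z_0·(Z_L + jZ_0·tanβl)/(Z_0 + jZ_L·tanβl) = 726 + j654 Ω
Γ_s = (Z_in − Z_s)/(Z_in + Z_s) = (676 + j654)/(776 + j654), |Γ_s| = 0.927

|Γ| ≈ 0.927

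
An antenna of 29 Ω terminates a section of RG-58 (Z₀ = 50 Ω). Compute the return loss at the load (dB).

RL ≈ 11.5 dB

Γ = (29 − 50)/(29 + 50) = -0.266
RL = −20·log₁₀|Γ| = −20·log₁₀(0.266)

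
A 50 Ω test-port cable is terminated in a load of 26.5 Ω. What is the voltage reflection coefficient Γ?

Γ = (Z_L − Z_0)/(Z_L + Z_0) = (26.5 − 50)/(26.5 + 50) = -23.5/76.5

Γ = -0.307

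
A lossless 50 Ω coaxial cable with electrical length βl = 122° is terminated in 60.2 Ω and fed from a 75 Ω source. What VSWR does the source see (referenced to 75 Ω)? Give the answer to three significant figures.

tan(βl) = -1.6
Z_in = Z_0·(Z_L + jZ_0·tanβl)/(Z_0 + jZ_L·tanβl) = 45.5 + j7.63 Ω
Γ_s = (Z_in − Z_s)/(Z_in + Z_s) = (-29.5 + j7.63)/(120 + j7.63), |Γ_s| = 0.252
VSWR = (1 + |Γ_s|)/(1 − |Γ_s|)

VSWR ≈ 1.68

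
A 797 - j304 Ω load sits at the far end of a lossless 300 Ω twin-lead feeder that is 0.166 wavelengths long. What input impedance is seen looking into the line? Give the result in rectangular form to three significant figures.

Z_in ≈ 111 − j108 Ω

βl = 2π × 0.166 = 59.8°
tan(βl) = tan(59.8°) = 1.72
Z_in = Z_0·(Z_L + jZ_0·tanβl)/(Z_0 + jZ_L·tanβl)
     = 300·(797 + j211)/(821 + j1370)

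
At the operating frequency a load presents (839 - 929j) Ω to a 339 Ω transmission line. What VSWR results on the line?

Γ = (Z_L − Z_0)/(Z_L + Z_0) = (500 − j929)/(1178 − j929)
|Γ| = 1060/1500 = 0.703
VSWR = (1 + |Γ|)/(1 − |Γ|) = 1.7/0.297

VSWR ≈ 5.74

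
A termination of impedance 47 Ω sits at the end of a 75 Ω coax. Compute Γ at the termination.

Γ = (Z_L − Z_0)/(Z_L + Z_0) = (47 − 75)/(47 + 75) = -28/122

Γ = -0.23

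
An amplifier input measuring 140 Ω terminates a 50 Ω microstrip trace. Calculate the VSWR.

VSWR ≈ 2.8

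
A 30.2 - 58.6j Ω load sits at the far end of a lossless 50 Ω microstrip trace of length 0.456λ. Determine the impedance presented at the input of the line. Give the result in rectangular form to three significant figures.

βl = 2π × 0.456 = 164°
tan(βl) = tan(164°) = -0.284
Z_in = Z_0·(Z_L + jZ_0·tanβl)/(Z_0 + jZ_L·tanβl)
     = 50·(30.2 − j72.8)/(33.4 − j8.57)

Z_in ≈ 68.7 − j91.4 Ω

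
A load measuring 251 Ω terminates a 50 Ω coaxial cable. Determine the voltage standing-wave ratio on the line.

Γ = (251 − 50)/(251 + 50) = 0.668
VSWR = (1 + 0.668)/(1 − 0.668)

VSWR ≈ 5.02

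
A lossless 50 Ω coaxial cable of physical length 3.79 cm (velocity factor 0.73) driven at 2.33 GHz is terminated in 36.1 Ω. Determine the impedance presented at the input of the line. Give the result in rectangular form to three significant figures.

Z_in ≈ 42.8 − j13.3 Ω

λ = v/f = 0.73·c / 2.33 GHz = 0.094 m
βl = 2π·l/λ = 2π × 0.403 = 145°
tan(βl) = tan(145°) = -0.696
Z_in = Z_0·(Z_L + jZ_0·tanβl)/(Z_0 + jZ_L·tanβl)
     = 50·(36.1 − j34.8)/(50 − j25.1)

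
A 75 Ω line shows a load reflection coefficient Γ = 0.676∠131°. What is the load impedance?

Z_L = Z_0·(1 + Γ)/(1 − Γ) = 75·(0.557 + j0.51)/(1.44 − j0.51)

Z_L ≈ 17.4 + j32.6 Ω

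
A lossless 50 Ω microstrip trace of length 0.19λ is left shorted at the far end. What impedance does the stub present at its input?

βl = 2π × 0.19 = 68.4°
tan(βl) = 2.53
For a shorted stub, Z_in = jZ_0·tan(βl)

Z_in ≈ +j126 Ω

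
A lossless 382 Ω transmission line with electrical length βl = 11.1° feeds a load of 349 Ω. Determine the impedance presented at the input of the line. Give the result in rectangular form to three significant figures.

tan(βl) = tan(11.1°) = 0.196
Z_in = Z_0·(Z_L + jZ_0·tanβl)/(Z_0 + jZ_L·tanβl)
     = 382·(349 + j74.9)/(382 + j68.5)

Z_in ≈ 351 + j12 Ω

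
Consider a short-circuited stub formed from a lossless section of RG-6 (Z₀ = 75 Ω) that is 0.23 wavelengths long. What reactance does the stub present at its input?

βl = 2π × 0.23 = 82.8°
tan(βl) = 7.92
For a short-circuited stub, Z_in = jZ_0·tan(βl)

X_in ≈ 594 Ω (inductive)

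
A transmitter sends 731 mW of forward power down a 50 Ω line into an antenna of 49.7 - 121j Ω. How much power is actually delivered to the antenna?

|Γ| = |(-0.3 − j121)/(99.7 − j121)| = 0.772
|Γ|² = 0.596
P_refl = |Γ|²·P_inc = 435 mW, P_del = (1 − |Γ|²)·P_inc = 296 mW

P_delivered ≈ 296 mW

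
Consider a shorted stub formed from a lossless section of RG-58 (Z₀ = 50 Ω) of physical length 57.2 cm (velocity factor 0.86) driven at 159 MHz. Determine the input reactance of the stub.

X_in ≈ -66.6 Ω (capacitive)

λ = v/f = 0.86·c / 159 MHz = 1.62 m
βl = 2π·l/λ = 2π × 0.353 = 127°
tan(βl) = -1.33
For a shorted stub, Z_in = jZ_0·tan(βl)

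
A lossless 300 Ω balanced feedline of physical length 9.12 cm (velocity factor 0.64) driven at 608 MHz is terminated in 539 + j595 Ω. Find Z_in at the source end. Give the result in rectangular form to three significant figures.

Z_in ≈ 69.7 − j12 Ω

λ = v/f = 0.64·c / 608 MHz = 0.316 m
βl = 2π·l/λ = 2π × 0.289 = 104°
tan(βl) = tan(104°) = -4.02
Z_in = Z_0·(Z_L + jZ_0·tanβl)/(Z_0 + jZ_L·tanβl)
     = 300·(539 − j611)/(2690 − j2170)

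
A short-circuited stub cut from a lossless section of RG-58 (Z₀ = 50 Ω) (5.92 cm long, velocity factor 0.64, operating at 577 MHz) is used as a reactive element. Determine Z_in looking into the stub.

λ = v/f = 0.64·c / 577 MHz = 0.333 m
βl = 2π·l/λ = 2π × 0.178 = 64°
tan(βl) = 2.05
For a short-circuited stub, Z_in = jZ_0·tan(βl)

Z_in ≈ +j103 Ω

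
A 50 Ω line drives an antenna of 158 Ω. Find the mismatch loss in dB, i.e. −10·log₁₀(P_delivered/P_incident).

Γ = (158 − 50)/(158 + 50) = 0.519
|Γ|² = 0.27, so P_del/P_inc = 1 − |Γ|² = 0.73
ML = −10·log₁₀(1 − |Γ|²)

mismatch loss ≈ 1.36 dB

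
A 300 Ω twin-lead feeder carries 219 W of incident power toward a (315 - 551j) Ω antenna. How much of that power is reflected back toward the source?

|Γ| = |(15 − j551)/(615 − j551)| = 0.668
|Γ|² = 0.446
P_refl = |Γ|²·P_inc = 97.6 W, P_del = (1 − |Γ|²)·P_inc = 121 W

P_reflected ≈ 97.6 W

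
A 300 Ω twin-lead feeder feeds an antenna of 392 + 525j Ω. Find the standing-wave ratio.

Γ = (Z_L − Z_0)/(Z_L + Z_0) = (92 + j525)/(692 + j525)
|Γ| = 533/869 = 0.614
VSWR = (1 + |Γ|)/(1 − |Γ|) = 1.61/0.386

VSWR ≈ 4.18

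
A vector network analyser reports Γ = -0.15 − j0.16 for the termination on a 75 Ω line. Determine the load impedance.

Z_L ≈ 53 − j17.8 Ω

Z_L = Z_0·(1 + Γ)/(1 − Γ) = 75·(0.85 − j0.16)/(1.15 + j0.16)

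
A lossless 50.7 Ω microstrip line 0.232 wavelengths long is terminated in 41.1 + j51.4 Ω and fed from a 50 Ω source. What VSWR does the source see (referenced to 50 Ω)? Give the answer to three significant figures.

βl = 2π × 0.232 = 83.5°
tan(βl) = 8.8
Z_in = Z_0·(Z_L + jZ_0·tanβl)/(Z_0 + jZ_L·tanβl) = 28.4 − j37.3 Ω
Γ_s = (Z_in − Z_s)/(Z_in + Z_s) = (-21.6 − j37.3)/(78.4 − j37.3), |Γ_s| = 0.497
VSWR = (1 + |Γ_s|)/(1 − |Γ_s|)

VSWR ≈ 2.97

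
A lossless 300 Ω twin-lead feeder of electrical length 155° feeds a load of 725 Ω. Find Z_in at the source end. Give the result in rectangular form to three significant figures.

Z_in ≈ 389 + j298 Ω

tan(βl) = tan(155°) = -0.466
Z_in = Z_0·(Z_L + jZ_0·tanβl)/(Z_0 + jZ_L·tanβl)
     = 300·(725 − j140)/(300 − j338)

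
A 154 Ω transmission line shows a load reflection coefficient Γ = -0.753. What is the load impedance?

Z_L = Z_0·(1 + Γ)/(1 − Γ) = 154·(0.247)/(1.75)

Z_L ≈ 21.7 Ω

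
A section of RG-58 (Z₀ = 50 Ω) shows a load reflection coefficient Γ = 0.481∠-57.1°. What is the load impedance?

Z_L ≈ 54.2 − j57 Ω

Z_L = Z_0·(1 + Γ)/(1 − Γ) = 50·(1.26 − j0.404)/(0.739 + j0.404)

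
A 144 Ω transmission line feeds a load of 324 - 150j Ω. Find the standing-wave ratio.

VSWR ≈ 2.82

Γ = (Z_L − Z_0)/(Z_L + Z_0) = (180 − j150)/(468 − j150)
|Γ| = 234/491 = 0.477
VSWR = (1 + |Γ|)/(1 − |Γ|) = 1.48/0.523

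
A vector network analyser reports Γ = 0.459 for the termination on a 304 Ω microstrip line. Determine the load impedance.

Z_L ≈ 820 Ω

Z_L = Z_0·(1 + Γ)/(1 − Γ) = 304·(1.46)/(0.541)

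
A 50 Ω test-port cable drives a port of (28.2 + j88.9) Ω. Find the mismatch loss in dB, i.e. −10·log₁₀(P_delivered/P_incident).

mismatch loss ≈ 3.95 dB

Γ = (-21.8 + j88.9)/(78.2 + j88.9), |Γ| = 0.773
|Γ|² = 0.598, so P_del/P_inc = 1 − |Γ|² = 0.402
ML = −10·log₁₀(1 − |Γ|²)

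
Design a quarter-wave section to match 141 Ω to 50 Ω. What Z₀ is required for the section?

Z_qwt = √(Z_0·R_L) = √(50 × 141) = √7050

Z_qwt ≈ 84 Ω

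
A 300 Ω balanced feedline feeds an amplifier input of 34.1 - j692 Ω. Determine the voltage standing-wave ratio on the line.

Γ = (Z_L − Z_0)/(Z_L + Z_0) = (-265.9 − j692)/(334.1 − j692)
|Γ| = 741/768 = 0.965
VSWR = (1 + |Γ|)/(1 − |Γ|) = 1.96/0.0353

VSWR ≈ 55.7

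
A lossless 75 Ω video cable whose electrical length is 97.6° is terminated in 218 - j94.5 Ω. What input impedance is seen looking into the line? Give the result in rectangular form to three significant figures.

tan(βl) = tan(97.6°) = -7.49
Z_in = Z_0·(Z_L + jZ_0·tanβl)/(Z_0 + jZ_L·tanβl)
     = 75·(218 − j657)/(-633 − j1630)

Z_in ≈ 22.8 + j18.9 Ω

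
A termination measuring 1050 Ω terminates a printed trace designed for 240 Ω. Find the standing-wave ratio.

Γ = (1050 − 240)/(1050 + 240) = 0.628
VSWR = (1 + 0.628)/(1 − 0.628)

VSWR ≈ 4.38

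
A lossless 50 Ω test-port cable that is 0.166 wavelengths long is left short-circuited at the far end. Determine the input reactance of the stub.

βl = 2π × 0.166 = 59.8°
tan(βl) = 1.72
For a short-circuited stub, Z_in = jZ_0·tan(βl)

X_in ≈ 85.8 Ω (inductive)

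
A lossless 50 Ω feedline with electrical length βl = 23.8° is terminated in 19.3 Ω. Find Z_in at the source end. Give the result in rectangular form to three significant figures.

tan(βl) = tan(23.8°) = 0.441
Z_in = Z_0·(Z_L + jZ_0·tanβl)/(Z_0 + jZ_L·tanβl)
     = 50·(19.3 + j22.1)/(50 + j8.51)

Z_in ≈ 22.4 + j18.2 Ω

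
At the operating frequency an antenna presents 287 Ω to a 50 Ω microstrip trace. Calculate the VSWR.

VSWR ≈ 5.74

For a purely resistive load, VSWR = R_L/Z_0 or Z_0/R_L (whichever > 1) = 287/50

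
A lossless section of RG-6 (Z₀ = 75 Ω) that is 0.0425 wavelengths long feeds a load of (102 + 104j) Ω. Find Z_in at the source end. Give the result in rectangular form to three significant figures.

Z_in ≈ 209 + j75.1 Ω

βl = 2π × 0.0425 = 15.3°
tan(βl) = tan(15.3°) = 0.274
Z_in = Z_0·(Z_L + jZ_0·tanβl)/(Z_0 + jZ_L·tanβl)
     = 75·(102 + j125)/(46.5 + j27.9)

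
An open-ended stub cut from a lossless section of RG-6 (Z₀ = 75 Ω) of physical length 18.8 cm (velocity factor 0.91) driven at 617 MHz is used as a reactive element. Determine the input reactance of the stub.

λ = v/f = 0.91·c / 617 MHz = 0.442 m
βl = 2π·l/λ = 2π × 0.425 = 153°
tan(βl) = -0.51
For an open-ended stub, Z_in = −jZ_0·cot(βl) = −jZ_0/tan(βl)

X_in ≈ 147 Ω (inductive)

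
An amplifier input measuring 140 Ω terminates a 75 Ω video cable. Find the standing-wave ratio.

Γ = (140 − 75)/(140 + 75) = 0.302
VSWR = (1 + 0.302)/(1 − 0.302)

VSWR ≈ 1.87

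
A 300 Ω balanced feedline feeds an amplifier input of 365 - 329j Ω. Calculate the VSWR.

VSWR ≈ 2.65

Γ = (Z_L − Z_0)/(Z_L + Z_0) = (65 − j329)/(665 − j329)
|Γ| = 335/742 = 0.452
VSWR = (1 + |Γ|)/(1 − |Γ|) = 1.45/0.548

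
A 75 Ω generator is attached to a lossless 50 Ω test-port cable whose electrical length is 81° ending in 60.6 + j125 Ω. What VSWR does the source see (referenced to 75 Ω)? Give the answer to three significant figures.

VSWR ≈ 9.35

tan(βl) = 6.31
Z_in = Z_0·(Z_L + jZ_0·tanβl)/(Z_0 + jZ_L·tanβl) = 8.94 − j25.2 Ω
Γ_s = (Z_in − Z_s)/(Z_in + Z_s) = (-66.1 − j25.2)/(83.9 − j25.2), |Γ_s| = 0.807
VSWR = (1 + |Γ_s|)/(1 − |Γ_s|)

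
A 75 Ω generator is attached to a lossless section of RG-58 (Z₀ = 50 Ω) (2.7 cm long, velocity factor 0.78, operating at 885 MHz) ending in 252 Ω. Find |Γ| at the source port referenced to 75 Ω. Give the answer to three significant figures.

λ = v/f = 0.78·c / 885 MHz = 0.264 m
βl = 2π·l/λ = 2π × 0.102 = 36.8°
tan(βl) = 0.747
Z_in = Z_0·(Z_L + jZ_0·tanβl)/(Z_0 + jZ_L·tanβl) = 25.9 − j60.1 Ω
Γ_s = (Z_in − Z_s)/(Z_in + Z_s) = (-49.1 − j60.1)/(101 − j60.1), |Γ_s| = 0.661

|Γ| ≈ 0.661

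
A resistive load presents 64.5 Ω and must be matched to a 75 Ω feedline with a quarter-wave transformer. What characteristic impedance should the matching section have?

Z_qwt ≈ 69.6 Ω

Z_qwt = √(Z_0·R_L) = √(75 × 64.5) = √4838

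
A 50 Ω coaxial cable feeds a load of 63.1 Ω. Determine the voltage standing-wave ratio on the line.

VSWR ≈ 1.26

Γ = (63.1 − 50)/(63.1 + 50) = 0.116
VSWR = (1 + 0.116)/(1 − 0.116)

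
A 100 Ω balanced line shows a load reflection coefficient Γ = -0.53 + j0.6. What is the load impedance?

Z_L ≈ 13.3 + j44.4 Ω

Z_L = Z_0·(1 + Γ)/(1 − Γ) = 100·(0.47 + j0.6)/(1.53 − j0.6)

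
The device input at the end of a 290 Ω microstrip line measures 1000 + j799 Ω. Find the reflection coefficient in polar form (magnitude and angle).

Γ ≈ 0.704 ∠ 16.6°

Γ = (Z_L − Z_0)/(Z_L + Z_0) = (710 + j799)/(1290 + j799)
|Γ| = 1070/1520 = 0.704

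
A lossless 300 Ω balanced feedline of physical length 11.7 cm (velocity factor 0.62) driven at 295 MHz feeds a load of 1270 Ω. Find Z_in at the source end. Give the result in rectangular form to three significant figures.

Z_in ≈ 83 − j120 Ω

λ = v/f = 0.62·c / 295 MHz = 0.631 m
βl = 2π·l/λ = 2π × 0.186 = 66.8°
tan(βl) = tan(66.8°) = 2.33
Z_in = Z_0·(Z_L + jZ_0·tanβl)/(Z_0 + jZ_L·tanβl)
     = 300·(1270 + j700)/(300 + j2960)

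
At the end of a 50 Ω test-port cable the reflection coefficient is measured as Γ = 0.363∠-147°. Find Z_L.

Z_L = Z_0·(1 + Γ)/(1 − Γ) = 50·(0.696 − j0.198)/(1.3 + j0.198)

Z_L ≈ 24.9 − j11.4 Ω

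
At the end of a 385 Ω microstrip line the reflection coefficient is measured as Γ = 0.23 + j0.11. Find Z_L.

Z_L ≈ 595 + j140 Ω

Z_L = Z_0·(1 + Γ)/(1 − Γ) = 385·(1.23 + j0.11)/(0.77 − j0.11)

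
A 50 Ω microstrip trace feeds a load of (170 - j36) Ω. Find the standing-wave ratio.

Γ = (Z_L − Z_0)/(Z_L + Z_0) = (120 − j36)/(220 − j36)
|Γ| = 125/223 = 0.562
VSWR = (1 + |Γ|)/(1 − |Γ|) = 1.56/0.438

VSWR ≈ 3.57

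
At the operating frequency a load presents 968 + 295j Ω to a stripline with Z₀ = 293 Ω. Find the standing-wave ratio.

VSWR ≈ 3.64

Γ = (Z_L − Z_0)/(Z_L + Z_0) = (675 + j295)/(1261 + j295)
|Γ| = 737/1300 = 0.569
VSWR = (1 + |Γ|)/(1 − |Γ|) = 1.57/0.431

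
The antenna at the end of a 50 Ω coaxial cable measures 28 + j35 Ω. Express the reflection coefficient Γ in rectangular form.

Γ = (Z_L − Z_0)/(Z_L + Z_0) = (-22 + j35)/(78 + j35)

Γ ≈ -0.0672 + j0.479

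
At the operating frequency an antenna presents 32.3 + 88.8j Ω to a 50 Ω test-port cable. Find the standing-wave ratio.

Γ = (Z_L − Z_0)/(Z_L + Z_0) = (-17.7 + j88.8)/(82.3 + j88.8)
|Γ| = 90.5/121 = 0.748
VSWR = (1 + |Γ|)/(1 − |Γ|) = 1.75/0.252

VSWR ≈ 6.93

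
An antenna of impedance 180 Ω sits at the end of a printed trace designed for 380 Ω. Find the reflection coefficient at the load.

Γ = (Z_L − Z_0)/(Z_L + Z_0) = (180 − 380)/(180 + 380) = -200/560

Γ = -0.357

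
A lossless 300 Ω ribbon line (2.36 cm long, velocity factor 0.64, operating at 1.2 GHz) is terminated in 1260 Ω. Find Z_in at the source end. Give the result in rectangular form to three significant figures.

λ = v/f = 0.64·c / 1.2 GHz = 0.16 m
βl = 2π·l/λ = 2π × 0.147 = 53.1°
tan(βl) = tan(53.1°) = 1.33
Z_in = Z_0·(Z_L + jZ_0·tanβl)/(Z_0 + jZ_L·tanβl)
     = 300·(1260 + j400)/(300 + j1680)

Z_in ≈ 108 − j206 Ω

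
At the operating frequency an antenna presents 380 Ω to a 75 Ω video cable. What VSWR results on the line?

Γ = (380 − 75)/(380 + 75) = 0.67
VSWR = (1 + 0.67)/(1 − 0.67)

VSWR ≈ 5.07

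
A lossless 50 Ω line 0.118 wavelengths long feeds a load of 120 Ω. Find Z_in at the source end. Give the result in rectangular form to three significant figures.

Z_in ≈ 37.8 − j37.4 Ω

βl = 2π × 0.118 = 42.5°
tan(βl) = tan(42.5°) = 0.916
Z_in = Z_0·(Z_L + jZ_0·tanβl)/(Z_0 + jZ_L·tanβl)
     = 50·(120 + j45.8)/(50 + j110)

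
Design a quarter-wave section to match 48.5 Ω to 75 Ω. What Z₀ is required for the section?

Z_qwt = √(Z_0·R_L) = √(75 × 48.5) = √3638

Z_qwt ≈ 60.3 Ω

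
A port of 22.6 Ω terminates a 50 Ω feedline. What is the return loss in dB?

RL ≈ 8.46 dB

Γ = (22.6 − 50)/(22.6 + 50) = -0.377
RL = −20·log₁₀|Γ| = −20·log₁₀(0.377)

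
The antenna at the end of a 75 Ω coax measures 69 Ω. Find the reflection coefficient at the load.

Γ = -0.0417

Γ = (Z_L − Z_0)/(Z_L + Z_0) = (69 − 75)/(69 + 75) = -6/144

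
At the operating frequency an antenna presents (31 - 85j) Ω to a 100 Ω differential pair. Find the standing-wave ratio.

VSWR ≈ 5.69

Γ = (Z_L − Z_0)/(Z_L + Z_0) = (-69 − j85)/(131 − j85)
|Γ| = 109/156 = 0.701
VSWR = (1 + |Γ|)/(1 − |Γ|) = 1.7/0.299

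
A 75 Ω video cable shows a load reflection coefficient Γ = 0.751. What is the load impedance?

Z_L ≈ 527 Ω

Z_L = Z_0·(1 + Γ)/(1 − Γ) = 75·(1.75)/(0.249)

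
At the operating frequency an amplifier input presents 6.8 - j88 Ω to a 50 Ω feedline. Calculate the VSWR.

Γ = (Z_L − Z_0)/(Z_L + Z_0) = (-43.2 − j88)/(56.8 − j88)
|Γ| = 98/105 = 0.936
VSWR = (1 + |Γ|)/(1 − |Γ|) = 1.94/0.064

VSWR ≈ 30.2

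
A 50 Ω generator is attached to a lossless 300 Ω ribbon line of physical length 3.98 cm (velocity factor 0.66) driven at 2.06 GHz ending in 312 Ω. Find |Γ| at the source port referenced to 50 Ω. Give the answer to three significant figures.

|Γ| ≈ 0.719

λ = v/f = 0.66·c / 2.06 GHz = 0.0961 m
βl = 2π·l/λ = 2π × 0.414 = 149°
tan(βl) = -0.599
Z_in = Z_0·(Z_L + jZ_0·tanβl)/(Z_0 + jZ_L·tanβl) = 305 + j10.6 Ω
Γ_s = (Z_in − Z_s)/(Z_in + Z_s) = (255 + j10.6)/(355 + j10.6), |Γ_s| = 0.719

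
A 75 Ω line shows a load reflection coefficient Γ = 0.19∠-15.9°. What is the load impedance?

Z_L = Z_0·(1 + Γ)/(1 − Γ) = 75·(1.18 − j0.0521)/(0.817 + j0.0521)

Z_L ≈ 108 − j11.6 Ω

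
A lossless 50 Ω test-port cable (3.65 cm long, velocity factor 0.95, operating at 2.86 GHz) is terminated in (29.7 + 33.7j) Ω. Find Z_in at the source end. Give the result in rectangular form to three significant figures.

λ = v/f = 0.95·c / 2.86 GHz = 0.0997 m
βl = 2π·l/λ = 2π × 0.366 = 132°
tan(βl) = tan(132°) = -1.12
Z_in = Z_0·(Z_L + jZ_0·tanβl)/(Z_0 + jZ_L·tanβl)
     = 50·(29.7 − j22.1)/(87.6 − j33.1)

Z_in ≈ 19 − j5.42 Ω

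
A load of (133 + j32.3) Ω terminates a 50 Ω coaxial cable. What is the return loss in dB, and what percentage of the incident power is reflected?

Γ = (83 + j32.3)/(183 + j32.3), |Γ| = 0.479
RL = −20·log₁₀(0.479) = 6.39 dB
P_refl/P_inc = |Γ|² = 0.23

RL ≈ 6.39 dB; 23% of incident power reflected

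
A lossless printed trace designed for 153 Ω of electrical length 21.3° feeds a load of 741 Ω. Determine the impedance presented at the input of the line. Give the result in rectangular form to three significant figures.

Z_in ≈ 187 − j293 Ω

tan(βl) = tan(21.3°) = 0.39
Z_in = Z_0·(Z_L + jZ_0·tanβl)/(Z_0 + jZ_L·tanβl)
     = 153·(741 + j59.7)/(153 + j289)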